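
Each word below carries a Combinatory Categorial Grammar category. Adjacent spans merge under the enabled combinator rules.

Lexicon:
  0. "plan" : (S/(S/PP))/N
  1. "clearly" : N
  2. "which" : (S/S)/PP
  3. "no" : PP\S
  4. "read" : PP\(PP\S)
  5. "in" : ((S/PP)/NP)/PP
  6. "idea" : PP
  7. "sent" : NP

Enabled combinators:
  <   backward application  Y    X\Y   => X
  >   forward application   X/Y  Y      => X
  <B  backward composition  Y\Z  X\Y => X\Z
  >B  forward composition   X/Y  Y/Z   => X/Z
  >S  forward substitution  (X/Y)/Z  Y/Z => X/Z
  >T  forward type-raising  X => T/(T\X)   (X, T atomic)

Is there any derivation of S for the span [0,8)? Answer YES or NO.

[0,8] S   >
  [0,2] S/(S/PP)   >
    [0,1] "plan" : (S/(S/PP))/N
    [1,2] "clearly" : N
  [2,8] S/PP   >B
    [2,5] S/S   >
      [2,3] "which" : (S/S)/PP
      [3,5] PP   <
        [3,4] "no" : PP\S
        [4,5] "read" : PP\(PP\S)
    [5,8] S/PP   >
      [5,7] (S/PP)/NP   >
        [5,6] "in" : ((S/PP)/NP)/PP
        [6,7] "idea" : PP
      [7,8] "sent" : NP

YES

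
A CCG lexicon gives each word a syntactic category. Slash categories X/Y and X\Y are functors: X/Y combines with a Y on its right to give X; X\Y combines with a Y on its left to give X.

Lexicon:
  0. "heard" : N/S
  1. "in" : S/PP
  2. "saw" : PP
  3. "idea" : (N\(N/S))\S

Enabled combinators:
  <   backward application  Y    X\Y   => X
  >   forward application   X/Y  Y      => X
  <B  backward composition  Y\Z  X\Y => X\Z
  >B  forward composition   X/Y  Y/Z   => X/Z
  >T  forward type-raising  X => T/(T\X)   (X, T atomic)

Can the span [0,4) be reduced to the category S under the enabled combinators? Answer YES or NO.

NO

N/S S/PP PP (N\(N/S))\S
CKY chart[0,4] = {N, N/(N\N), NP/(NP\N), PP/(PP\N), S/(S\N)}; S ∉ chart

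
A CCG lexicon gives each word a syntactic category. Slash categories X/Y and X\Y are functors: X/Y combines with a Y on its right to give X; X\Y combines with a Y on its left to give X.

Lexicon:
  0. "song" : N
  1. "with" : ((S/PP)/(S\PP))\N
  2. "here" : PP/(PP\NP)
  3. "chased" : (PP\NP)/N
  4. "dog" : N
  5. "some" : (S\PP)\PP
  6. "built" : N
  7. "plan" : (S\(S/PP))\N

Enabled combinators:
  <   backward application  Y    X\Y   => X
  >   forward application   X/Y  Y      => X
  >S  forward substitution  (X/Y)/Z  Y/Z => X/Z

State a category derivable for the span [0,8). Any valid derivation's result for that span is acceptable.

S

[0,8] S   <
  [0,6] S/PP   >
    [0,2] (S/PP)/(S\PP)   <
      [0,1] "song" : N
      [1,2] "with" : ((S/PP)/(S\PP))\N
    [2,6] S\PP   <
      [2,5] PP   >
        [2,3] "here" : PP/(PP\NP)
        [3,5] PP\NP   >
          [3,4] "chased" : (PP\NP)/N
          [4,5] "dog" : N
      [5,6] "some" : (S\PP)\PP
  [6,8] S\(S/PP)   <
    [6,7] "built" : N
    [7,8] "plan" : (S\(S/PP))\N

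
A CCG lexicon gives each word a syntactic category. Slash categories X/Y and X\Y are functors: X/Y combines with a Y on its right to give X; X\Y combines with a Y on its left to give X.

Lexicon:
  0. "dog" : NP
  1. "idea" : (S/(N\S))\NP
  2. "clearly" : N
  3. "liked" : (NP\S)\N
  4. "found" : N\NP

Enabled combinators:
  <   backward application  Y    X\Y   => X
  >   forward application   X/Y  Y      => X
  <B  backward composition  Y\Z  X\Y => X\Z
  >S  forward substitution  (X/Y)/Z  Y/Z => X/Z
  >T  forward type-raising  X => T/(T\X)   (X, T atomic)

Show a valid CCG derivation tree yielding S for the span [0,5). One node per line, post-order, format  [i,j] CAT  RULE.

[0,5] S   >
  [0,2] S/(N\S)   <
    [0,1] "dog" : NP
    [1,2] "idea" : (S/(N\S))\NP
  [2,5] N\S   <B
    [2,4] NP\S   <
      [2,3] "clearly" : N
      [3,4] "liked" : (NP\S)\N
    [4,5] "found" : N\NP

[0,1] NP  lex  "dog"
[1,2] (S/(N\S))\NP  lex  "idea"
[0,2] S/(N\S)  <  k=1
[2,3] N  lex  "clearly"
[3,4] (NP\S)\N  lex  "liked"
[2,4] NP\S  <  k=3
[4,5] N\NP  lex  "found"
[2,5] N\S  <B  k=4
[0,5] S  >  k=2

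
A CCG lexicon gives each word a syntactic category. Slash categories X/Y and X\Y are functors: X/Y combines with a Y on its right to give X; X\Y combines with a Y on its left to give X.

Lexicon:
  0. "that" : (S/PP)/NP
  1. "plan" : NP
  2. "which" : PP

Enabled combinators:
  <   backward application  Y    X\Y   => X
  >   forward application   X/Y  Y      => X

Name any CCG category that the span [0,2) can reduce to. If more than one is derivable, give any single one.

S/PP

[0,3] S   >
  [0,2] S/PP   >
    [0,1] "that" : (S/PP)/NP
    [1,2] "plan" : NP
  [2,3] "which" : PP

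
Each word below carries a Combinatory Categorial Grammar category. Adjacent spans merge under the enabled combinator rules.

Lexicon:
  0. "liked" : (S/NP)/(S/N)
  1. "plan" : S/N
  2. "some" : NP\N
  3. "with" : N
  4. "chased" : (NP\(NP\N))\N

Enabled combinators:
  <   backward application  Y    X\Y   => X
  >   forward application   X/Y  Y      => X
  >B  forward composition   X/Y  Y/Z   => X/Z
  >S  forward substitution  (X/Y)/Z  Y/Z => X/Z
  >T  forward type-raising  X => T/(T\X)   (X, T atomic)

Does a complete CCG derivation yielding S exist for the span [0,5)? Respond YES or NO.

[0,5] S   >
  [0,2] S/NP   >
    [0,1] "liked" : (S/NP)/(S/N)
    [1,2] "plan" : S/N
  [2,5] NP   <
    [2,3] "some" : NP\N
    [3,5] NP\(NP\N)   <
      [3,4] "with" : N
      [4,5] "chased" : (NP\(NP\N))\N

YES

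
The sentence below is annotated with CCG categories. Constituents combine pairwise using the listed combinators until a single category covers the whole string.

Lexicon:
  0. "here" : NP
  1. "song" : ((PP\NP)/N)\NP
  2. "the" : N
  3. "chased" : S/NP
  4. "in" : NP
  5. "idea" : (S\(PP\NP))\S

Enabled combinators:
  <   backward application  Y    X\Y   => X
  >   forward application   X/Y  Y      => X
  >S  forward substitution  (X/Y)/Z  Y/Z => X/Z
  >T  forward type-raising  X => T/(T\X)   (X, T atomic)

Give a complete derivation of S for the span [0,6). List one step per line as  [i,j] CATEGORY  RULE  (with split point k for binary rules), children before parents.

[0,6] S   <
  [0,3] PP\NP   >
    [0,2] (PP\NP)/N   <
      [0,1] "here" : NP
      [1,2] "song" : ((PP\NP)/N)\NP
    [2,3] "the" : N
  [3,6] S\(PP\NP)   <
    [3,5] S   >
      [3,4] "chased" : S/NP
      [4,5] "in" : NP
    [5,6] "idea" : (S\(PP\NP))\S

[0,1] NP  lex  "here"
[1,2] ((PP\NP)/N)\NP  lex  "song"
[0,2] (PP\NP)/N  <  k=1
[2,3] N  lex  "the"
[0,3] PP\NP  >  k=2
[3,4] S/NP  lex  "chased"
[4,5] NP  lex  "in"
[3,5] S  >  k=4
[5,6] (S\(PP\NP))\S  lex  "idea"
[3,6] S\(PP\NP)  <  k=5
[0,6] S  <  k=3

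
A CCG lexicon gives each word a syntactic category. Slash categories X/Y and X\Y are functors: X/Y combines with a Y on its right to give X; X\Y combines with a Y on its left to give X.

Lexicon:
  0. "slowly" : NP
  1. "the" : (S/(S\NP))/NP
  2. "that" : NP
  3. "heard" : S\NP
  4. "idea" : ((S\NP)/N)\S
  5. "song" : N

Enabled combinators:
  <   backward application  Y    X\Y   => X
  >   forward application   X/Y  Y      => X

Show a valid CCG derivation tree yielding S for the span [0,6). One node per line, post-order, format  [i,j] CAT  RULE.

[0,1] NP  lex  "slowly"
[1,2] (S/(S\NP))/NP  lex  "the"
[2,3] NP  lex  "that"
[1,3] S/(S\NP)  >  k=2
[3,4] S\NP  lex  "heard"
[1,4] S  >  k=3
[4,5] ((S\NP)/N)\S  lex  "idea"
[1,5] (S\NP)/N  <  k=4
[5,6] N  lex  "song"
[1,6] S\NP  >  k=5
[0,6] S  <  k=1

[0,6] S   <
  [0,1] "slowly" : NP
  [1,6] S\NP   >
    [1,5] (S\NP)/N   <
      [1,4] S   >
        [1,3] S/(S\NP)   >
          [1,2] "the" : (S/(S\NP))/NP
          [2,3] "that" : NP
        [3,4] "heard" : S\NP
      [4,5] "idea" : ((S\NP)/N)\S
    [5,6] "song" : N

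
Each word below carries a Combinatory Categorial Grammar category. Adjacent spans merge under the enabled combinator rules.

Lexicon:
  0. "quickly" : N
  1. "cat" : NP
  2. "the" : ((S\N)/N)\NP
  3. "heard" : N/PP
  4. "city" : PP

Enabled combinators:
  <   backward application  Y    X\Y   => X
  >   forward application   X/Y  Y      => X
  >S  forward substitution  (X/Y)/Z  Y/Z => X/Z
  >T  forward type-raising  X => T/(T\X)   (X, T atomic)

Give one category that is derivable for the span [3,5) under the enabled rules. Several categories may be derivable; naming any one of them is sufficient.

N

[0,5] S   <
  [0,1] "quickly" : N
  [1,5] S\N   >
    [1,3] (S\N)/N   <
      [1,2] "cat" : NP
      [2,3] "the" : ((S\N)/N)\NP
    [3,5] N   >
      [3,4] "heard" : N/PP
      [4,5] "city" : PP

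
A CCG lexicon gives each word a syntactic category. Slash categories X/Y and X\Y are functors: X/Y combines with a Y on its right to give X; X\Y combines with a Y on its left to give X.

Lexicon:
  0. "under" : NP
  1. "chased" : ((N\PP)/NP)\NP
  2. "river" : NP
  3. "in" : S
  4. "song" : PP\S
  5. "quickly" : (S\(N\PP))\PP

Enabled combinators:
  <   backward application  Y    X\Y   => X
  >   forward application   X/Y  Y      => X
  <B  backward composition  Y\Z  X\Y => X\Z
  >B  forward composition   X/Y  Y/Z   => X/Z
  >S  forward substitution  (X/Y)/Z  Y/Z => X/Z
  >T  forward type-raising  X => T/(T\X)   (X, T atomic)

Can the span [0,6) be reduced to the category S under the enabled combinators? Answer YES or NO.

[0,6] S   <
  [0,3] N\PP   >
    [0,2] (N\PP)/NP   <
      [0,1] "under" : NP
      [1,2] "chased" : ((N\PP)/NP)\NP
    [2,3] "river" : NP
  [3,6] S\(N\PP)   <
    [3,5] PP   <
      [3,4] "in" : S
      [4,5] "song" : PP\S
    [5,6] "quickly" : (S\(N\PP))\PP

YES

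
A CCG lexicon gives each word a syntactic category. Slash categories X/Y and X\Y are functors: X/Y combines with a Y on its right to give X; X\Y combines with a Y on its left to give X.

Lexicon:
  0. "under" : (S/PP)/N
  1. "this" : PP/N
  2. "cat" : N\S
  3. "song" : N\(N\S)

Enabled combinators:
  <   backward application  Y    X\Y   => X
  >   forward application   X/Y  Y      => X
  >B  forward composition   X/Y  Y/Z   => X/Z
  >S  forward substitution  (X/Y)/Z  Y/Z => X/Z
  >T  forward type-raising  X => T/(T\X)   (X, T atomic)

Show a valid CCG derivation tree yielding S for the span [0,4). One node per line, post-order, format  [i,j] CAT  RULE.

[0,4] S   >
  [0,2] S/N   >S
    [0,1] "under" : (S/PP)/N
    [1,2] "this" : PP/N
  [2,4] N   <
    [2,3] "cat" : N\S
    [3,4] "song" : N\(N\S)

[0,1] (S/PP)/N  lex  "under"
[1,2] PP/N  lex  "this"
[0,2] S/N  >S  k=1
[2,3] N\S  lex  "cat"
[3,4] N\(N\S)  lex  "song"
[2,4] N  <  k=3
[0,4] S  >  k=2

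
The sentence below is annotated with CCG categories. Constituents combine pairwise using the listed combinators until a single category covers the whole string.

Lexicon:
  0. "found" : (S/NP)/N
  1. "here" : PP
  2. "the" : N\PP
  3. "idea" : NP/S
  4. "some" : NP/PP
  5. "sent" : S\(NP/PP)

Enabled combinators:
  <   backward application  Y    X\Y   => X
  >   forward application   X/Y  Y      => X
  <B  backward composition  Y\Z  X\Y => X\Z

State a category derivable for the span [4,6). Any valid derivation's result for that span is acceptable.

S

[0,6] S   >
  [0,3] S/NP   >
    [0,1] "found" : (S/NP)/N
    [1,3] N   <
      [1,2] "here" : PP
      [2,3] "the" : N\PP
  [3,6] NP   >
    [3,4] "idea" : NP/S
    [4,6] S   <
      [4,5] "some" : NP/PP
      [5,6] "sent" : S\(NP/PP)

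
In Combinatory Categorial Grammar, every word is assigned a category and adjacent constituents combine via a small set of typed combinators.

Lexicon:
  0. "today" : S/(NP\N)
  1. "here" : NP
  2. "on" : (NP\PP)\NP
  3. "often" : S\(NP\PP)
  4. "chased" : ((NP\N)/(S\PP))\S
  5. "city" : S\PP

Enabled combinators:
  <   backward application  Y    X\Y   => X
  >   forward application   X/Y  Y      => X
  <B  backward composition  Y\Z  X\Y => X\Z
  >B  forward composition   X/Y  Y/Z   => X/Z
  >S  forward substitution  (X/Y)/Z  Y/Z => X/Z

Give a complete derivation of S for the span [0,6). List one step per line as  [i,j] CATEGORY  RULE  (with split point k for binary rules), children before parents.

[0,6] S   >
  [0,1] "today" : S/(NP\N)
  [1,6] NP\N   >
    [1,5] (NP\N)/(S\PP)   <
      [1,4] S   <
        [1,3] NP\PP   <
          [1,2] "here" : NP
          [2,3] "on" : (NP\PP)\NP
        [3,4] "often" : S\(NP\PP)
      [4,5] "chased" : ((NP\N)/(S\PP))\S
    [5,6] "city" : S\PP

[0,1] S/(NP\N)  lex  "today"
[1,2] NP  lex  "here"
[2,3] (NP\PP)\NP  lex  "on"
[1,3] NP\PP  <  k=2
[3,4] S\(NP\PP)  lex  "often"
[1,4] S  <  k=3
[4,5] ((NP\N)/(S\PP))\S  lex  "chased"
[1,5] (NP\N)/(S\PP)  <  k=4
[5,6] S\PP  lex  "city"
[1,6] NP\N  >  k=5
[0,6] S  >  k=1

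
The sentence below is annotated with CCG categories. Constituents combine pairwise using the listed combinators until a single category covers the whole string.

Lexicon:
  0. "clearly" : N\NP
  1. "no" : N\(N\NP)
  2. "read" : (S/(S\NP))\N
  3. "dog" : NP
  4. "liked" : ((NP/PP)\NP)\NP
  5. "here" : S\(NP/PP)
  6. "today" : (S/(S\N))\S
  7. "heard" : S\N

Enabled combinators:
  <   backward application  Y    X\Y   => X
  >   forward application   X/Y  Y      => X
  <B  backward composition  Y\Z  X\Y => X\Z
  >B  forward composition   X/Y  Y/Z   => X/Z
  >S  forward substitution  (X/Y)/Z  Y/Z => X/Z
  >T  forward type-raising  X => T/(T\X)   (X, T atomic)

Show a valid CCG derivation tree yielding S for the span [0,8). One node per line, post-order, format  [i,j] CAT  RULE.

[0,8] S   >
  [0,7] S/(S\N)   <
    [0,6] S   >
      [0,3] S/(S\NP)   <
        [0,2] N   <
          [0,1] "clearly" : N\NP
          [1,2] "no" : N\(N\NP)
        [2,3] "read" : (S/(S\NP))\N
      [3,6] S\NP   <B
        [3,5] (NP/PP)\NP   <
          [3,4] "dog" : NP
          [4,5] "liked" : ((NP/PP)\NP)\NP
        [5,6] "here" : S\(NP/PP)
    [6,7] "today" : (S/(S\N))\S
  [7,8] "heard" : S\N

[0,1] N\NP  lex  "clearly"
[1,2] N\(N\NP)  lex  "no"
[0,2] N  <  k=1
[2,3] (S/(S\NP))\N  lex  "read"
[0,3] S/(S\NP)  <  k=2
[3,4] NP  lex  "dog"
[4,5] ((NP/PP)\NP)\NP  lex  "liked"
[3,5] (NP/PP)\NP  <  k=4
[5,6] S\(NP/PP)  lex  "here"
[3,6] S\NP  <B  k=5
[0,6] S  >  k=3
[6,7] (S/(S\N))\S  lex  "today"
[0,7] S/(S\N)  <  k=6
[7,8] S\N  lex  "heard"
[0,8] S  >  k=7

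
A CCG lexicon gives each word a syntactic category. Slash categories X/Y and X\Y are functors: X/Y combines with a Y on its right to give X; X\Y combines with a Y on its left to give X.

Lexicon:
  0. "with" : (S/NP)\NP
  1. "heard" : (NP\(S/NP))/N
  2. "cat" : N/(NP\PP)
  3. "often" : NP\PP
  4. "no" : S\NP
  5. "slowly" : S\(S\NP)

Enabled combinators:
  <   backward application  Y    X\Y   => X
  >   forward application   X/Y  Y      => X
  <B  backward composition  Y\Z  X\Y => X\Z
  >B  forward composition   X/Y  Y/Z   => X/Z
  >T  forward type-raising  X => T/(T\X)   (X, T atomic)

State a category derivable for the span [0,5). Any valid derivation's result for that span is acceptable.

[0,6] S   <
  [0,5] S\NP   <B
    [0,4] NP\NP   <B
      [0,1] "with" : (S/NP)\NP
      [1,4] NP\(S/NP)   >
        [1,2] "heard" : (NP\(S/NP))/N
        [2,4] N   >
          [2,3] "cat" : N/(NP\PP)
          [3,4] "often" : NP\PP
    [4,5] "no" : S\NP
  [5,6] "slowly" : S\(S\NP)

S\NP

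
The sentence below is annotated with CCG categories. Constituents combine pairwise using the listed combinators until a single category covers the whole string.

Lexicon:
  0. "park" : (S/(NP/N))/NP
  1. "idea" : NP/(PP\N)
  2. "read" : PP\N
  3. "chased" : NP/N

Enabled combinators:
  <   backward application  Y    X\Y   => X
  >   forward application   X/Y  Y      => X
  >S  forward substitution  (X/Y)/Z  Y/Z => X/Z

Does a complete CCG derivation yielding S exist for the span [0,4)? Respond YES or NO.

[0,4] S   >
  [0,3] S/(NP/N)   >
    [0,1] "park" : (S/(NP/N))/NP
    [1,3] NP   >
      [1,2] "idea" : NP/(PP\N)
      [2,3] "read" : PP\N
  [3,4] "chased" : NP/N

YES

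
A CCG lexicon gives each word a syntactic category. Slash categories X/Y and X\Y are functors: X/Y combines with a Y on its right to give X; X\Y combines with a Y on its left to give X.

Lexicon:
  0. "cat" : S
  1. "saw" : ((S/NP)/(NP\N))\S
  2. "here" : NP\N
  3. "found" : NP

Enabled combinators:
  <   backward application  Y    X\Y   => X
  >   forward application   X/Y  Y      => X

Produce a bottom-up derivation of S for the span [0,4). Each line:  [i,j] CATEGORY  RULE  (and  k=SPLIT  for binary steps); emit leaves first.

[0,4] S   >
  [0,3] S/NP   >
    [0,2] (S/NP)/(NP\N)   <
      [0,1] "cat" : S
      [1,2] "saw" : ((S/NP)/(NP\N))\S
    [2,3] "here" : NP\N
  [3,4] "found" : NP

[0,1] S  lex  "cat"
[1,2] ((S/NP)/(NP\N))\S  lex  "saw"
[0,2] (S/NP)/(NP\N)  <  k=1
[2,3] NP\N  lex  "here"
[0,3] S/NP  >  k=2
[3,4] NP  lex  "found"
[0,4] S  >  k=3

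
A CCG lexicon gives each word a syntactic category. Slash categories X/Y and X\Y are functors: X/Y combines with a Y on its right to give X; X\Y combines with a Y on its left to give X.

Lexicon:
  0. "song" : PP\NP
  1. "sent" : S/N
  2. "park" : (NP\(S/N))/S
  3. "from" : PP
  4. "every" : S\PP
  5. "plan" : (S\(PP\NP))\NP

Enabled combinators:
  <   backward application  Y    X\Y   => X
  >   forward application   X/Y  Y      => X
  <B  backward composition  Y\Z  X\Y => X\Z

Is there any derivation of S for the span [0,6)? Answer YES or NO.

YES

[0,6] S   <
  [0,1] "song" : PP\NP
  [1,6] S\(PP\NP)   <
    [1,5] NP   <
      [1,2] "sent" : S/N
      [2,5] NP\(S/N)   >
        [2,3] "park" : (NP\(S/N))/S
        [3,5] S   <
          [3,4] "from" : PP
          [4,5] "every" : S\PP
    [5,6] "plan" : (S\(PP\NP))\NP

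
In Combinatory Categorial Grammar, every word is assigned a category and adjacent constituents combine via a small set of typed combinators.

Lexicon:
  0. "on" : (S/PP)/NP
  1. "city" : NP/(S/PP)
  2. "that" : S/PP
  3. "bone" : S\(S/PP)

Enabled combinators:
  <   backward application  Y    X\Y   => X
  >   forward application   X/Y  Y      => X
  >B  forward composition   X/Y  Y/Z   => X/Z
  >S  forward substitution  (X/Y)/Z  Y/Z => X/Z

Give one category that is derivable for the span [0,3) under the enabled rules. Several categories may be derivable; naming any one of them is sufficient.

S/PP

[0,4] S   <
  [0,3] S/PP   >
    [0,1] "on" : (S/PP)/NP
    [1,3] NP   >
      [1,2] "city" : NP/(S/PP)
      [2,3] "that" : S/PP
  [3,4] "bone" : S\(S/PP)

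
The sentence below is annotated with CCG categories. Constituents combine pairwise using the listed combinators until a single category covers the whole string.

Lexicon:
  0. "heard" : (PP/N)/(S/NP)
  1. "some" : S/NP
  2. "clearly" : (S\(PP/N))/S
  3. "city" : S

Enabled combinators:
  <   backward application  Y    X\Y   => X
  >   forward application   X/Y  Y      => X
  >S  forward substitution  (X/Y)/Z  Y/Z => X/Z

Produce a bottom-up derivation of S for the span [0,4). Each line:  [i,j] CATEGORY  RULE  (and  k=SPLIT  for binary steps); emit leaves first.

[0,1] (PP/N)/(S/NP)  lex  "heard"
[1,2] S/NP  lex  "some"
[0,2] PP/N  >  k=1
[2,3] (S\(PP/N))/S  lex  "clearly"
[3,4] S  lex  "city"
[2,4] S\(PP/N)  >  k=3
[0,4] S  <  k=2

[0,4] S   <
  [0,2] PP/N   >
    [0,1] "heard" : (PP/N)/(S/NP)
    [1,2] "some" : S/NP
  [2,4] S\(PP/N)   >
    [2,3] "clearly" : (S\(PP/N))/S
    [3,4] "city" : S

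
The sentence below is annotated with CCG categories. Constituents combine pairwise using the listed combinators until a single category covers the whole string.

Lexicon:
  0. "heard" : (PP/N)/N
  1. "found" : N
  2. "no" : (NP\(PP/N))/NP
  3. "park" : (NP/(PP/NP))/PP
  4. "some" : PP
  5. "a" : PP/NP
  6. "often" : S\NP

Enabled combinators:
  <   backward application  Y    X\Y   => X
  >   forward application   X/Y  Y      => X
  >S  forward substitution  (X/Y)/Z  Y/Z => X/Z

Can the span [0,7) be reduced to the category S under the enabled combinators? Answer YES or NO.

YES

[0,7] S   <
  [0,6] NP   <
    [0,2] PP/N   >
      [0,1] "heard" : (PP/N)/N
      [1,2] "found" : N
    [2,6] NP\(PP/N)   >
      [2,3] "no" : (NP\(PP/N))/NP
      [3,6] NP   >
        [3,5] NP/(PP/NP)   >
          [3,4] "park" : (NP/(PP/NP))/PP
          [4,5] "some" : PP
        [5,6] "a" : PP/NP
  [6,7] "often" : S\NP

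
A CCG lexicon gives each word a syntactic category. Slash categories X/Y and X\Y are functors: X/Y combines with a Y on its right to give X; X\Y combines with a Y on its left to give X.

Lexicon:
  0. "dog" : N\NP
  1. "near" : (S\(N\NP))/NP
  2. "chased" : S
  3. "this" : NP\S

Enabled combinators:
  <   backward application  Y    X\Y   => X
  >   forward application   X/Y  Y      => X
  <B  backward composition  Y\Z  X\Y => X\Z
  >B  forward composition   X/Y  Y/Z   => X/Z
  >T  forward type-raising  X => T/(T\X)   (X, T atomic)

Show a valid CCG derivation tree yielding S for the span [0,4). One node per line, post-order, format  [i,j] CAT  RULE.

[0,4] S   <
  [0,1] "dog" : N\NP
  [1,4] S\(N\NP)   >
    [1,2] "near" : (S\(N\NP))/NP
    [2,4] NP   <
      [2,3] "chased" : S
      [3,4] "this" : NP\S

[0,1] N\NP  lex  "dog"
[1,2] (S\(N\NP))/NP  lex  "near"
[2,3] S  lex  "chased"
[3,4] NP\S  lex  "this"
[2,4] NP  <  k=3
[1,4] S\(N\NP)  >  k=2
[0,4] S  <  k=1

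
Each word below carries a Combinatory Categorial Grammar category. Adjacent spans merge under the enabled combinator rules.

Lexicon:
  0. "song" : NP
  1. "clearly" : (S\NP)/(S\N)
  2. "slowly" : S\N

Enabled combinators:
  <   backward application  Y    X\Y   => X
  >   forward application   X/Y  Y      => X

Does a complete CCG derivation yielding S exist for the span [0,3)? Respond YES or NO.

YES

[0,3] S   <
  [0,1] "song" : NP
  [1,3] S\NP   >
    [1,2] "clearly" : (S\NP)/(S\N)
    [2,3] "slowly" : S\N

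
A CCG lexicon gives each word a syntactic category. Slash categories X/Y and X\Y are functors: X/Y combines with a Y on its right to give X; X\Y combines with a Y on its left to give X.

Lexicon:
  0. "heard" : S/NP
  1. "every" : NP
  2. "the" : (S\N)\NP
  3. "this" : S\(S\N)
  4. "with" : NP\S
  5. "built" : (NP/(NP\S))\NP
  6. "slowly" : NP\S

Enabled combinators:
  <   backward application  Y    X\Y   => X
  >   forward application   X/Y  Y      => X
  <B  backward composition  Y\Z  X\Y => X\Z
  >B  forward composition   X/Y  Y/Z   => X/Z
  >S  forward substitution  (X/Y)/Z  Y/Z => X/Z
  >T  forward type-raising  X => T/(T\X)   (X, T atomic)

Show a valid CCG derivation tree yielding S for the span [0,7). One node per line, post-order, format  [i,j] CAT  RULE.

[0,1] S/NP  lex  "heard"
[1,2] NP  lex  "every"
[1,2] S/(S\NP)  >T
[2,3] (S\N)\NP  lex  "the"
[3,4] S\(S\N)  lex  "this"
[2,4] S\NP  <B  k=3
[1,4] S  >  k=2
[4,5] NP\S  lex  "with"
[1,5] NP  <  k=4
[5,6] (NP/(NP\S))\NP  lex  "built"
[1,6] NP/(NP\S)  <  k=5
[6,7] NP\S  lex  "slowly"
[1,7] NP  >  k=6
[0,7] S  >  k=1

[0,7] S   >
  [0,1] "heard" : S/NP
  [1,7] NP   >
    [1,6] NP/(NP\S)   <
      [1,5] NP   <
        [1,4] S   >
          [1,2] S/(S\NP)   >T
            [1,2] "every" : NP
          [2,4] S\NP   <B
            [2,3] "the" : (S\N)\NP
            [3,4] "this" : S\(S\N)
        [4,5] "with" : NP\S
      [5,6] "built" : (NP/(NP\S))\NP
    [6,7] "slowly" : NP\S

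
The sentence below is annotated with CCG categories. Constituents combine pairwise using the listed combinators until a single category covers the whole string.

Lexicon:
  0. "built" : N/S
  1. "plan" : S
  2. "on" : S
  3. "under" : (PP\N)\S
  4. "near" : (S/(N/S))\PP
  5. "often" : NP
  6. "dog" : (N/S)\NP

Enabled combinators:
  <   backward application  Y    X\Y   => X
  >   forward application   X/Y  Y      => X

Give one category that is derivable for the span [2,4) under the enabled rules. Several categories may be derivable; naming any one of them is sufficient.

[0,7] S   >
  [0,5] S/(N/S)   <
    [0,4] PP   <
      [0,2] N   >
        [0,1] "built" : N/S
        [1,2] "plan" : S
      [2,4] PP\N   <
        [2,3] "on" : S
        [3,4] "under" : (PP\N)\S
    [4,5] "near" : (S/(N/S))\PP
  [5,7] N/S   <
    [5,6] "often" : NP
    [6,7] "dog" : (N/S)\NP

PP\N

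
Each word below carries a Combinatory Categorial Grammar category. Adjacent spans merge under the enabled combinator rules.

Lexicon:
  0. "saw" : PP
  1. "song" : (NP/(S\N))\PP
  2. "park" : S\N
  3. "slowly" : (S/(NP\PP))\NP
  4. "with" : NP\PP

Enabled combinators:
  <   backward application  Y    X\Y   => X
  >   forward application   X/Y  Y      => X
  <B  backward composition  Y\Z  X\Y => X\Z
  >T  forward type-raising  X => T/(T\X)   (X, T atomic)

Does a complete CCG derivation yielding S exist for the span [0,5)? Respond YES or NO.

[0,5] S   >
  [0,4] S/(NP\PP)   <
    [0,3] NP   >
      [0,2] NP/(S\N)   <
        [0,1] "saw" : PP
        [1,2] "song" : (NP/(S\N))\PP
      [2,3] "park" : S\N
    [3,4] "slowly" : (S/(NP\PP))\NP
  [4,5] "with" : NP\PP

YES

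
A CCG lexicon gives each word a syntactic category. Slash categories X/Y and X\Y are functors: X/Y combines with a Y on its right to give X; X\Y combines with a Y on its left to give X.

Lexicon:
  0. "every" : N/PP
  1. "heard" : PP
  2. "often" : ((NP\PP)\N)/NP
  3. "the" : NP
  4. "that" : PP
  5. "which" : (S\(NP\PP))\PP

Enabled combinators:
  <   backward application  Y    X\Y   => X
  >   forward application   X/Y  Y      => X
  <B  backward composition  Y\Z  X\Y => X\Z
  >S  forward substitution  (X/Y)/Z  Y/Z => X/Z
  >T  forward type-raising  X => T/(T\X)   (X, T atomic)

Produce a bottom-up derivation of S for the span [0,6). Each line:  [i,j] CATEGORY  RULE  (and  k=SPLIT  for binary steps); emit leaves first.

[0,6] S   <
  [0,4] NP\PP   <
    [0,2] N   >
      [0,1] "every" : N/PP
      [1,2] "heard" : PP
    [2,4] (NP\PP)\N   >
      [2,3] "often" : ((NP\PP)\N)/NP
      [3,4] "the" : NP
  [4,6] S\(NP\PP)   <
    [4,5] "that" : PP
    [5,6] "which" : (S\(NP\PP))\PP

[0,1] N/PP  lex  "every"
[1,2] PP  lex  "heard"
[0,2] N  >  k=1
[2,3] ((NP\PP)\N)/NP  lex  "often"
[3,4] NP  lex  "the"
[2,4] (NP\PP)\N  >  k=3
[0,4] NP\PP  <  k=2
[4,5] PP  lex  "that"
[5,6] (S\(NP\PP))\PP  lex  "which"
[4,6] S\(NP\PP)  <  k=5
[0,6] S  <  k=4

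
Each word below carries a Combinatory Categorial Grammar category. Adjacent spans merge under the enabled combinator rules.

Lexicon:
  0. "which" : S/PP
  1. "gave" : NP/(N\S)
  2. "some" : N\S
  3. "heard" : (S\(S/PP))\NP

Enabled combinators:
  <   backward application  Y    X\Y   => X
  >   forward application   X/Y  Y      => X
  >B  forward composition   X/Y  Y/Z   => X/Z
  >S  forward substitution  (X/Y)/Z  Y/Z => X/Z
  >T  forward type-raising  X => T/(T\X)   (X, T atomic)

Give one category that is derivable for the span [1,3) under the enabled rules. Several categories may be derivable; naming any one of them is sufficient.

NP

[0,4] S   <
  [0,1] "which" : S/PP
  [1,4] S\(S/PP)   <
    [1,3] NP   >
      [1,2] "gave" : NP/(N\S)
      [2,3] "some" : N\S
    [3,4] "heard" : (S\(S/PP))\NP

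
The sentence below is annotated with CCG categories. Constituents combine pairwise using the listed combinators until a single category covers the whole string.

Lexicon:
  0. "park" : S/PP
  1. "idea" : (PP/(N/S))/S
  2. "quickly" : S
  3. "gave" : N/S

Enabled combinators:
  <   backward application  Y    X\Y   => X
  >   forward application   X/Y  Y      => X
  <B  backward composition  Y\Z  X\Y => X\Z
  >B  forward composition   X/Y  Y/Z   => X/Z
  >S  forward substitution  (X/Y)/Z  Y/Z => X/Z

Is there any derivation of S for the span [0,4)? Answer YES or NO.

YES

[0,4] S   >
  [0,1] "park" : S/PP
  [1,4] PP   >
    [1,3] PP/(N/S)   >
      [1,2] "idea" : (PP/(N/S))/S
      [2,3] "quickly" : S
    [3,4] "gave" : N/S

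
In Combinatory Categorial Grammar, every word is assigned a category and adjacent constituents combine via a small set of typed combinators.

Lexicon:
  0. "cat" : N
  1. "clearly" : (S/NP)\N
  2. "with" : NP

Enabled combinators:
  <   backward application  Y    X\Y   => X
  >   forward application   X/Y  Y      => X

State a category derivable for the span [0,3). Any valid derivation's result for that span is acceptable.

[0,3] S   >
  [0,2] S/NP   <
    [0,1] "cat" : N
    [1,2] "clearly" : (S/NP)\N
  [2,3] "with" : NP

S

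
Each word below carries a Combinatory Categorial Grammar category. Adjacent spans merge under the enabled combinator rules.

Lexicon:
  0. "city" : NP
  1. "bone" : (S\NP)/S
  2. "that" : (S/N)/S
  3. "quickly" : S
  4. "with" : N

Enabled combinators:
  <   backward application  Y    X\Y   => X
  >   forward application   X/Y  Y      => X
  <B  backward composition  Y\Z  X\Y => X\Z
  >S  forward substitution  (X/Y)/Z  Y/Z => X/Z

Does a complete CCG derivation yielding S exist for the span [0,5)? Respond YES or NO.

YES

[0,5] S   <
  [0,1] "city" : NP
  [1,5] S\NP   >
    [1,2] "bone" : (S\NP)/S
    [2,5] S   >
      [2,4] S/N   >
        [2,3] "that" : (S/N)/S
        [3,4] "quickly" : S
      [4,5] "with" : N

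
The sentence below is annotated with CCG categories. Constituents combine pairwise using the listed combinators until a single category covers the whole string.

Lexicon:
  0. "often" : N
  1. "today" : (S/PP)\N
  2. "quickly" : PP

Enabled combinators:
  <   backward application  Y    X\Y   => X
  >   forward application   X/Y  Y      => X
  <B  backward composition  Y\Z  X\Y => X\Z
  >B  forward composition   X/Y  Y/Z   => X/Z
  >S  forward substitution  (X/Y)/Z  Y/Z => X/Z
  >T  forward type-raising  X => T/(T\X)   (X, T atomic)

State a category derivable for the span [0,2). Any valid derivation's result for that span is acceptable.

[0,3] S   >
  [0,2] S/PP   <
    [0,1] "often" : N
    [1,2] "today" : (S/PP)\N
  [2,3] "quickly" : PP

S/PP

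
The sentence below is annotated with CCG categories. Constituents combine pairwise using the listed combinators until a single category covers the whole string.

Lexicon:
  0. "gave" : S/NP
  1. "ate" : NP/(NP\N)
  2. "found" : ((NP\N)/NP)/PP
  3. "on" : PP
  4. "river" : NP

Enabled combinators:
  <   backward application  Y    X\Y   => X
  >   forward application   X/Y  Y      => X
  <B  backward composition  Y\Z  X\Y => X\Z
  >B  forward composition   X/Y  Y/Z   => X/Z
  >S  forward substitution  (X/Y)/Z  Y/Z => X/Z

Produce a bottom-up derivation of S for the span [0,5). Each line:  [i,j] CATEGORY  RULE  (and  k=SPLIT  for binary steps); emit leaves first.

[0,1] S/NP  lex  "gave"
[1,2] NP/(NP\N)  lex  "ate"
[2,3] ((NP\N)/NP)/PP  lex  "found"
[3,4] PP  lex  "on"
[2,4] (NP\N)/NP  >  k=3
[4,5] NP  lex  "river"
[2,5] NP\N  >  k=4
[1,5] NP  >  k=2
[0,5] S  >  k=1

[0,5] S   >
  [0,1] "gave" : S/NP
  [1,5] NP   >
    [1,2] "ate" : NP/(NP\N)
    [2,5] NP\N   >
      [2,4] (NP\N)/NP   >
        [2,3] "found" : ((NP\N)/NP)/PP
        [3,4] "on" : PP
      [4,5] "river" : NP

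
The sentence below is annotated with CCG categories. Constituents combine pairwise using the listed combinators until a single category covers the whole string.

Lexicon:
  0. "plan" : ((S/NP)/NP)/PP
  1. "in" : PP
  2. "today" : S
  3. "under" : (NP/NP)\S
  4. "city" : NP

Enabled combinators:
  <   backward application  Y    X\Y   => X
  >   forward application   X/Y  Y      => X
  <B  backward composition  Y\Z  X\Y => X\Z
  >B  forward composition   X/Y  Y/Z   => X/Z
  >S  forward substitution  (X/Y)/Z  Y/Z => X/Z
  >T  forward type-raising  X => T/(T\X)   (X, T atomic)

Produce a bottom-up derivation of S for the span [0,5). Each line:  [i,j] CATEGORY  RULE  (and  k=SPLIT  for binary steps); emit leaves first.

[0,5] S   >
  [0,4] S/NP   >S
    [0,2] (S/NP)/NP   >
      [0,1] "plan" : ((S/NP)/NP)/PP
      [1,2] "in" : PP
    [2,4] NP/NP   <
      [2,3] "today" : S
      [3,4] "under" : (NP/NP)\S
  [4,5] "city" : NP

[0,1] ((S/NP)/NP)/PP  lex  "plan"
[1,2] PP  lex  "in"
[0,2] (S/NP)/NP  >  k=1
[2,3] S  lex  "today"
[3,4] (NP/NP)\S  lex  "under"
[2,4] NP/NP  <  k=3
[0,4] S/NP  >S  k=2
[4,5] NP  lex  "city"
[0,5] S  >  k=4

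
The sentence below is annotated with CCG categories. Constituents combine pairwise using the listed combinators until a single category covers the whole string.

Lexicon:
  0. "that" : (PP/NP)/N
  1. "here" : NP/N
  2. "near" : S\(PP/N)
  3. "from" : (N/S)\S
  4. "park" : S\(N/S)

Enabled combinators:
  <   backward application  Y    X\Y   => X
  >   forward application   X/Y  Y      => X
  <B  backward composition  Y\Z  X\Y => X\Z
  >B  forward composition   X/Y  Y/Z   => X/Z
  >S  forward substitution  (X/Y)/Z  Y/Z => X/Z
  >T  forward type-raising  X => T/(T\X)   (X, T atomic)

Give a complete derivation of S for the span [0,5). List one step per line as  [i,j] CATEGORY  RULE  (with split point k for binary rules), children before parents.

[0,5] S   <
  [0,4] N/S   <
    [0,3] S   <
      [0,2] PP/N   >S
        [0,1] "that" : (PP/NP)/N
        [1,2] "here" : NP/N
      [2,3] "near" : S\(PP/N)
    [3,4] "from" : (N/S)\S
  [4,5] "park" : S\(N/S)

[0,1] (PP/NP)/N  lex  "that"
[1,2] NP/N  lex  "here"
[0,2] PP/N  >S  k=1
[2,3] S\(PP/N)  lex  "near"
[0,3] S  <  k=2
[3,4] (N/S)\S  lex  "from"
[0,4] N/S  <  k=3
[4,5] S\(N/S)  lex  "park"
[0,5] S  <  k=4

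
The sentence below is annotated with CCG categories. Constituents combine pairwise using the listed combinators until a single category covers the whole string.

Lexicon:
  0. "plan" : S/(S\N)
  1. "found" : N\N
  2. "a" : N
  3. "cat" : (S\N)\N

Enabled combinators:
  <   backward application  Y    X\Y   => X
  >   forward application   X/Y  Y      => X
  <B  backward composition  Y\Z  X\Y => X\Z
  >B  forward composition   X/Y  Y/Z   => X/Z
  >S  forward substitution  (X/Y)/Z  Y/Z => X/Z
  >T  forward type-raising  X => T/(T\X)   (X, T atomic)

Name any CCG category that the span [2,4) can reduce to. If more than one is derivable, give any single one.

S\N

[0,4] S   >
  [0,1] "plan" : S/(S\N)
  [1,4] S\N   <B
    [1,2] "found" : N\N
    [2,4] S\N   <
      [2,3] "a" : N
      [3,4] "cat" : (S\N)\N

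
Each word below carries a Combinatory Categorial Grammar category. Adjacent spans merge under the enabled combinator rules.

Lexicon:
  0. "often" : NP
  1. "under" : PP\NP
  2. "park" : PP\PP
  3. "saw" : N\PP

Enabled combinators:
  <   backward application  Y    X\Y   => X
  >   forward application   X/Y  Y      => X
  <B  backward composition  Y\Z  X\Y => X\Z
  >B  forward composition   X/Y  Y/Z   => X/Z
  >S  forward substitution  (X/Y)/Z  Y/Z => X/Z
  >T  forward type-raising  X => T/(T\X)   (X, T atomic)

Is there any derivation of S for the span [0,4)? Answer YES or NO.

NO

NP PP\NP PP\PP N\PP
CKY chart[0,4] = {N, N/(N\N), NP/(NP\N), PP/(PP\N), S/(S\N)}; S ∉ chart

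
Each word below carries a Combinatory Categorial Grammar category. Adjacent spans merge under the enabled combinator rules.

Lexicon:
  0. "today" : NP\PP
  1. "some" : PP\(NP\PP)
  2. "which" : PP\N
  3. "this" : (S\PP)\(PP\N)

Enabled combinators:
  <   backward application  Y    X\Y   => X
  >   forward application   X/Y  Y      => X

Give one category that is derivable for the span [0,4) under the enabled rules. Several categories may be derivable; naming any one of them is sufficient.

[0,4] S   <
  [0,2] PP   <
    [0,1] "today" : NP\PP
    [1,2] "some" : PP\(NP\PP)
  [2,4] S\PP   <
    [2,3] "which" : PP\N
    [3,4] "this" : (S\PP)\(PP\N)

S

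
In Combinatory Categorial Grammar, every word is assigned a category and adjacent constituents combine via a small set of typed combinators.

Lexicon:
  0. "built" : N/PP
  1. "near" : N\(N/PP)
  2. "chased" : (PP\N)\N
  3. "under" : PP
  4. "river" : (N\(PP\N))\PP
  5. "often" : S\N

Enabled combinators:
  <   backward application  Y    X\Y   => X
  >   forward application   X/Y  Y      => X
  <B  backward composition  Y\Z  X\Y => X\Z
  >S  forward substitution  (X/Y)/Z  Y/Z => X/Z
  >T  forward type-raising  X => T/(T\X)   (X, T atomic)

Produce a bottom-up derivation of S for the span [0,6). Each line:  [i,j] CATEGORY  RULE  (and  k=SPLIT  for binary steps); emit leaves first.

[0,1] N/PP  lex  "built"
[1,2] N\(N/PP)  lex  "near"
[0,2] N  <  k=1
[2,3] (PP\N)\N  lex  "chased"
[3,4] PP  lex  "under"
[4,5] (N\(PP\N))\PP  lex  "river"
[3,5] N\(PP\N)  <  k=4
[2,5] N\N  <B  k=3
[5,6] S\N  lex  "often"
[2,6] S\N  <B  k=5
[0,6] S  <  k=2

[0,6] S   <
  [0,2] N   <
    [0,1] "built" : N/PP
    [1,2] "near" : N\(N/PP)
  [2,6] S\N   <B
    [2,5] N\N   <B
      [2,3] "chased" : (PP\N)\N
      [3,5] N\(PP\N)   <
        [3,4] "under" : PP
        [4,5] "river" : (N\(PP\N))\PP
    [5,6] "often" : S\N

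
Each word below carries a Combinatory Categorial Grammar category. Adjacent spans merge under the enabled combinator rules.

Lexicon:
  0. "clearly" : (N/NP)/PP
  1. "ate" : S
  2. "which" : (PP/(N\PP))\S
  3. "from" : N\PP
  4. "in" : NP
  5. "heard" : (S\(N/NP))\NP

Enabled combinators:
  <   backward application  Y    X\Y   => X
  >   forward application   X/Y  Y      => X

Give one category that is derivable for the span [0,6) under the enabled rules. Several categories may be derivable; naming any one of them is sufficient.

S

[0,6] S   <
  [0,4] N/NP   >
    [0,1] "clearly" : (N/NP)/PP
    [1,4] PP   >
      [1,3] PP/(N\PP)   <
        [1,2] "ate" : S
        [2,3] "which" : (PP/(N\PP))\S
      [3,4] "from" : N\PP
  [4,6] S\(N/NP)   <
    [4,5] "in" : NP
    [5,6] "heard" : (S\(N/NP))\NP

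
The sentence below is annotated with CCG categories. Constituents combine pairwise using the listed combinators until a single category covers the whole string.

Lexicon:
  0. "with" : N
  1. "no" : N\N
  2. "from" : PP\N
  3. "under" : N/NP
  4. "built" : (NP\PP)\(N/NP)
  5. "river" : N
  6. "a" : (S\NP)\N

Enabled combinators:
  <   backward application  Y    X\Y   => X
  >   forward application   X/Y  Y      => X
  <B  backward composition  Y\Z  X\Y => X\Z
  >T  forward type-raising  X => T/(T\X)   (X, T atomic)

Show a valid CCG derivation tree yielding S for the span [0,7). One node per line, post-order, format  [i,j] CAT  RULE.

[0,1] N  lex  "with"
[0,1] PP/(PP\N)  >T
[1,2] N\N  lex  "no"
[2,3] PP\N  lex  "from"
[1,3] PP\N  <B  k=2
[0,3] PP  >  k=1
[3,4] N/NP  lex  "under"
[4,5] (NP\PP)\(N/NP)  lex  "built"
[3,5] NP\PP  <  k=4
[5,6] N  lex  "river"
[6,7] (S\NP)\N  lex  "a"
[5,7] S\NP  <  k=6
[3,7] S\PP  <B  k=5
[0,7] S  <  k=3

[0,7] S   <
  [0,3] PP   >
    [0,1] PP/(PP\N)   >T
      [0,1] "with" : N
    [1,3] PP\N   <B
      [1,2] "no" : N\N
      [2,3] "from" : PP\N
  [3,7] S\PP   <B
    [3,5] NP\PP   <
      [3,4] "under" : N/NP
      [4,5] "built" : (NP\PP)\(N/NP)
    [5,7] S\NP   <
      [5,6] "river" : N
      [6,7] "a" : (S\NP)\N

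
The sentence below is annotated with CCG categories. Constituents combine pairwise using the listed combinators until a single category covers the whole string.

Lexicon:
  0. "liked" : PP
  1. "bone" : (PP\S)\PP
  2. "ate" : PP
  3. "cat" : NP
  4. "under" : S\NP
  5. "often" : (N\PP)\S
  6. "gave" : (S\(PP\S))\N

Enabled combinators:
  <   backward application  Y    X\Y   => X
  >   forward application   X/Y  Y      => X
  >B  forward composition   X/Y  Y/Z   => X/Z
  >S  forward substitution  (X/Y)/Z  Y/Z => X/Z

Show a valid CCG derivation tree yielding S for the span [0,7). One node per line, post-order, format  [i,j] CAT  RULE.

[0,7] S   <
  [0,2] PP\S   <
    [0,1] "liked" : PP
    [1,2] "bone" : (PP\S)\PP
  [2,7] S\(PP\S)   <
    [2,6] N   <
      [2,3] "ate" : PP
      [3,6] N\PP   <
        [3,5] S   <
          [3,4] "cat" : NP
          [4,5] "under" : S\NP
        [5,6] "often" : (N\PP)\S
    [6,7] "gave" : (S\(PP\S))\N

[0,1] PP  lex  "liked"
[1,2] (PP\S)\PP  lex  "bone"
[0,2] PP\S  <  k=1
[2,3] PP  lex  "ate"
[3,4] NP  lex  "cat"
[4,5] S\NP  lex  "under"
[3,5] S  <  k=4
[5,6] (N\PP)\S  lex  "often"
[3,6] N\PP  <  k=5
[2,6] N  <  k=3
[6,7] (S\(PP\S))\N  lex  "gave"
[2,7] S\(PP\S)  <  k=6
[0,7] S  <  k=2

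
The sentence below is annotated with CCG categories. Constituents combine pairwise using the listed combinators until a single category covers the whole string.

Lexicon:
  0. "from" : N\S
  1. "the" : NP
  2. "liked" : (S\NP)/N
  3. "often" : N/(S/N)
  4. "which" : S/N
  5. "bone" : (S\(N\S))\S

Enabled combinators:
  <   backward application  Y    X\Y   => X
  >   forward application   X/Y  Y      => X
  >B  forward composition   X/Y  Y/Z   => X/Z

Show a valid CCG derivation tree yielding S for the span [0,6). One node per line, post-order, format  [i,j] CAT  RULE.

[0,6] S   <
  [0,1] "from" : N\S
  [1,6] S\(N\S)   <
    [1,5] S   <
      [1,2] "the" : NP
      [2,5] S\NP   >
        [2,3] "liked" : (S\NP)/N
        [3,5] N   >
          [3,4] "often" : N/(S/N)
          [4,5] "which" : S/N
    [5,6] "bone" : (S\(N\S))\S

[0,1] N\S  lex  "from"
[1,2] NP  lex  "the"
[2,3] (S\NP)/N  lex  "liked"
[3,4] N/(S/N)  lex  "often"
[4,5] S/N  lex  "which"
[3,5] N  >  k=4
[2,5] S\NP  >  k=3
[1,5] S  <  k=2
[5,6] (S\(N\S))\S  lex  "bone"
[1,6] S\(N\S)  <  k=5
[0,6] S  <  k=1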